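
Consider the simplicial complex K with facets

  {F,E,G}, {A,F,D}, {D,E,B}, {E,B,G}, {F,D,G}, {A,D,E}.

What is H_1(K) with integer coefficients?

We work with the vertex ordering A < B < D < E < F < G. The simplices of K, each written with vertices in increasing order, are:

  0-simplices (6): A, B, D, E, F, G
  1-simplices (12): AD, AE, AF, BD, BE, BG, DE, DF, DG, EF, EG, FG
  2-simplices (6): ADE, ADF, BDE, BEG, DFG, EFG

Hence C_0 ≅ Z^6, C_1 ≅ Z^12, C_2 ≅ Z^6.

∂_1: C_1 → C_0 sends each edge [p,q] (with p < q) to q − p. For instance
  ∂AF = F − A.
The resulting 6×12 matrix has rank 5, and its Smith normal form has invariant factors (1,1,1,1,1).

∂_2: C_2 → C_1 sends each 2-simplex [p,q,r] to [q,r] − [p,r] + [p,q]. For instance
  ∂BEG = EG − BG + BE,
  ∂DFG = FG − DG + DF.
As a 12×6 matrix over Z this has rank 6, with invariant factors (1,1,1,1,1,1).

Now H_k = ker ∂_k / im ∂_{k+1}, so:

  H_1: rank ker ∂_1 − rank ∂_2 = (12 − 5) − 6 = 1, and the invariant factors of ∂_2 are all 1, so H_1 = Z.

(K is a triangulation of the cylinder S^1 x I.)

H_1 ≅ Z.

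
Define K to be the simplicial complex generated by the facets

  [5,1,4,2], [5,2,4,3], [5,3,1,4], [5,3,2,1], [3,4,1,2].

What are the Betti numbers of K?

We work with the vertex ordering 1 < 2 < 3 < 4 < 5. The simplices of K, each written with vertices in increasing order, are:

  0-simplices (5): [1], [2], [3], [4], [5]
  1-simplices (10): [1,2], [1,3], [1,4], [1,5], [2,3], [2,4], [2,5], [3,4], [3,5], [4,5]
  2-simplices (10): [1,2,3], [1,2,4], [1,2,5], [1,3,4], [1,3,5], [1,4,5], [2,3,4], [2,3,5], [2,4,5], [3,4,5]
  3-simplices (5): [1,2,3,4], [1,2,3,5], [1,2,4,5], [1,3,4,5], [2,3,4,5]

so the chain groups are C_0 ≅ Z^5, C_1 ≅ Z^10, C_2 ≅ Z^10, C_3 ≅ Z^5.

Boundary ∂_1: C_1 → C_0 sends each edge [p,q] (with p < q) to q − p.
As a 5×10 matrix over Z this has rank 4, with invariant factors (1,1,1,1).

Boundary ∂_2: C_2 → C_1 sends each 2-simplex [p,q,r] to [q,r] − [p,r] + [p,q]. For instance
  ∂[1,2,3] = [2,3] − [1,3] + [1,2],
  ∂[1,3,5] = [3,5] − [1,5] + [1,3].
This gives a 10×10 integer matrix of rank 6; reducing to Smith normal form yields diagonal entries (1,1,1,1,1,1).

The boundary map ∂_3: C_3 → C_2 sends each 3-simplex σ to the alternating sum Σ_i (−1)^i (σ with its i-th vertex removed). For instance
  ∂[1,3,4,5] = [3,4,5] − [1,4,5] + [1,3,5] − [1,3,4],
  ∂[1,2,4,5] = [2,4,5] − [1,4,5] + [1,2,5] − [1,2,4].
The resulting 10×5 matrix has rank 4, and its Smith normal form has invariant factors (1,1,1,1).

Reading off H_k = ker ∂_k / im ∂_{k+1}:

  H_0: rank C_0 − rank ∂_1 = 5 − 4 = 1, and the invariant factors of ∂_1 are all 1, so H_0 = Z.
  H_1: rank ker ∂_1 − rank ∂_2 = (10 − 4) − 6 = 0, and the invariant factors of ∂_2 are all 1, so H_1 = 0.
  H_2: rank ker ∂_2 − rank ∂_3 = (10 − 6) − 4 = 0, and the invariant factors of ∂_3 are all 1, so H_2 = 0.
  H_3: rank ker ∂_3 − rank ∂_4 = (5 − 4) − 0 = 1, and there is no ∂_4, so H_3 = Z.

As a check, the Euler characteristic is 5 − 10 + 10 − 5 = 0, which agrees with 1 − 0 + 0 − 1 = 0.

Hence the Betti numbers are b_0 = 1, b_1 = 0, b_2 = 0, b_3 = 1.

b_0 = 1, b_1 = 0, b_2 = 0, b_3 = 1.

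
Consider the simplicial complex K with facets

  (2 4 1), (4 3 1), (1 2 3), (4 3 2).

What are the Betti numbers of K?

We work with the vertex ordering 1 < 2 < 3 < 4. The simplices of K, each written with vertices in increasing order, are:

  0-simplices (4): [1], [2], [3], [4]
  1-simplices (6): [1,2], [1,3], [1,4], [2,3], [2,4], [3,4]
  2-simplices (4): [1,2,3], [1,2,4], [1,3,4], [2,3,4]

Hence C_0 ≅ Z^4, C_1 ≅ Z^6, C_2 ≅ Z^4.

The boundary map ∂_1: C_1 → C_0 sends each edge [p,q] (with p < q) to q − p. For instance
  ∂[1,4] = [4] − [1].
As a 4×6 matrix over Z this has rank 3, with invariant factors (1,1,1).

∂_2: C_2 → C_1 maps a triangle to the signed sum of its edges. For instance
  ∂[1,2,4] = [2,4] − [1,4] + [1,2],
  ∂[2,3,4] = [3,4] − [2,4] + [2,3].
The 6×4 boundary matrix has rank 3 and Smith normal form diag(1,1,1).

Computing H_k = (kernel of ∂_k) / (image of ∂_{k+1}):

  H_0: rank C_0 − rank ∂_1 = 4 − 3 = 1, and the invariant factors of ∂_1 are all 1, so H_0 ≅ Z.
  H_1: rank ker ∂_1 − rank ∂_2 = (6 − 3) − 3 = 0, and the invariant factors of ∂_2 are all 1, so H_1 ≅ 0.
  H_2: rank ker ∂_2 − rank ∂_3 = (4 − 3) − 0 = 1, and there is no ∂_3, so H_2 ≅ Z.

Hence the Betti numbers are b_0 = 1, b_1 = 0, b_2 = 1.

b_0 = 1, b_1 = 0, b_2 = 1.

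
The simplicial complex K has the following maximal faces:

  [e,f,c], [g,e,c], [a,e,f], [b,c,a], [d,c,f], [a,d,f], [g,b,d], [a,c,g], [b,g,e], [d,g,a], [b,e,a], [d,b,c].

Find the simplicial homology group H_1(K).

Fix the vertex order a < b < c < d < e < f < g and write every simplex with vertices in increasing order. Then dim K = 2 and the simplices of K are:

  0-simplices (7): a, b, c, d, e, f, g
  1-simplices (18): ab, ac, ad, ae, af, ag, bc, bd, be, bg, cd, ce, cf, cg, df, dg, ef, eg
  2-simplices (12): abc, abe, acg, adf, adg, aef, bcd, bdg, beg, cdf, cef, ceg

Hence C_0 ≅ Z^7, C_1 ≅ Z^18, C_2 ≅ Z^12.

∂_1: C_1 → C_0 is given by ∂[p,q] = [q] − [p]. For instance
  ∂af = f − a.
This gives a 7×18 integer matrix of rank 6; reducing to Smith normal form yields diagonal entries (1,1,1,1,1,1).

Boundary ∂_2: C_2 → C_1 maps a triangle to the signed sum of its edges. For instance
  ∂bcd = cd − bd + bc,
  ∂adf = df − af + ad.
As a 18×12 matrix over Z this has rank 12, with invariant factors (1,1,1,1,1,1,1,1,1,1,1,2).

From H_k ≅ ker(∂_k) / im(∂_{k+1}) we obtain:

  H_1: rank ker ∂_1 − rank ∂_2 = (18 − 6) − 12 = 0, and ∂_2 has invariant factor 2 > 1, so H_1 = Z_2.

H_1 = Z_2.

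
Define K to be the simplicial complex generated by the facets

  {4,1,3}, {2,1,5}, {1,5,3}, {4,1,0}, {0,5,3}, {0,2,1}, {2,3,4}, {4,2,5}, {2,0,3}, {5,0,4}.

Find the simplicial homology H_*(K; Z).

Order the vertices as 0 < 1 < 2 < 3 < 4 < 5. Listing each simplex with vertices in this order, K has dimension 2 with simplices:

  0-simplices (6): [0], [1], [2], [3], [4], [5]
  1-simplices (15): [0,1], [0,2], [0,3], [0,4], [0,5], [1,2], [1,3], [1,4], [1,5], [2,3], [2,4], [2,5], [3,4], [3,5], [4,5]
  2-simplices (10): [0,1,2], [0,1,4], [0,2,3], [0,3,5], [0,4,5], [1,2,5], [1,3,4], [1,3,5], [2,3,4], [2,4,5]

Hence C_0 ≅ Z^6, C_1 ≅ Z^15, C_2 ≅ Z^10.

Boundary ∂_1: C_1 → C_0 maps an edge to its endpoints' difference, ∂[p,q] = q − p. For instance
  ∂[2,5] = [5] − [2].
The 6×15 boundary matrix has rank 5 and Smith normal form diag(1,1,1,1,1).

The boundary map ∂_2: C_2 → C_1 maps a triangle to the signed sum of its edges. For instance
  ∂[0,4,5] = [4,5] − [0,5] + [0,4],
  ∂[0,1,2] = [1,2] − [0,2] + [0,1].
The resulting 15×10 matrix has rank 10, and its Smith normal form has invariant factors (1,1,1,1,1,1,1,1,1,2).

Reading off H_k = ker ∂_k / im ∂_{k+1}:

  H_0: rank C_0 − rank ∂_1 = 6 − 5 = 1, and the invariant factors of ∂_1 are all 1, so H_0 ≅ Z.
  H_1: rank ker ∂_1 − rank ∂_2 = (15 − 5) − 10 = 0, and ∂_2 has invariant factor 2 > 1, so H_1 ≅ Z/2.
  H_2: rank ker ∂_2 − rank ∂_3 = (10 − 10) − 0 = 0, and there is no ∂_3, so H_2 ≅ 0.

H_0 ≅ Z,  H_1 ≅ Z/2,  H_2 = 0.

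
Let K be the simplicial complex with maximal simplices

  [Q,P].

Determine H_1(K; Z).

H_1 ≅ 0.

Order the vertices as P < Q. Listing each simplex with vertices in this order, K has dimension 1 with simplices:

  0-simplices (2): P, Q
  1-simplices (1): PQ

giving chain groups C_0 ≅ Z^2, C_1 ≅ Z^1.

Boundary ∂_1: C_1 → C_0 is given by ∂[p,q] = [q] − [p]. For instance
  ∂PQ = Q − P.
The resulting 2×1 matrix has rank 1, and its Smith normal form has invariant factors (1).

From H_k ≅ ker(∂_k) / im(∂_{k+1}) we obtain:

  H_1: rank ker ∂_1 − rank ∂_2 = (1 − 1) − 0 = 0, and there is no ∂_2, so H_1 ≅ 0.

(K is a triangulation of the 1-simplex.)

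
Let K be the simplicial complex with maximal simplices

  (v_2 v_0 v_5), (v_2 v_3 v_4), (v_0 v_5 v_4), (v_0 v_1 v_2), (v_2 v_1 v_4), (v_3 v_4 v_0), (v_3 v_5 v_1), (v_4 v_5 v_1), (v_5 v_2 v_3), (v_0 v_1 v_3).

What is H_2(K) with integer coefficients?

Fix the vertex order v_0 < v_1 < v_2 < v_3 < v_4 < v_5 and write every simplex with vertices in increasing order. Then dim K = 2 and the simplices of K are:

  0-simplices (6): [v_0], [v_1], [v_2], [v_3], [v_4], [v_5]
  1-simplices (15): (15 of them)
  2-simplices (10): [v_0,v_1,v_2], [v_0,v_1,v_3], [v_0,v_2,v_5], [v_0,v_3,v_4], [v_0,v_4,v_5], [v_1,v_2,v_4], [v_1,v_3,v_5], [v_1,v_4,v_5], [v_2,v_3,v_4], [v_2,v_3,v_5]

giving chain groups C_0 ≅ Z^6, C_1 ≅ Z^15, C_2 ≅ Z^10.

∂_1: C_1 → C_0 maps an edge to its endpoints' difference, ∂[p,q] = q − p. For instance
  ∂[v_1,v_5] = [v_5] − [v_1].
As a 6×15 matrix over Z this has rank 5, with invariant factors (1,1,1,1,1).

The boundary map ∂_2: C_2 → C_1 sends each 2-simplex [p,q,r] to [q,r] − [p,r] + [p,q]. For instance
  ∂[v_0,v_1,v_3] = [v_1,v_3] − [v_0,v_3] + [v_0,v_1],
  ∂[v_1,v_2,v_4] = [v_2,v_4] − [v_1,v_4] + [v_1,v_2].
The resulting 15×10 matrix has rank 10, and its Smith normal form has invariant factors (1,1,1,1,1,1,1,1,1,2).

Now H_k = ker ∂_k / im ∂_{k+1}, so:

  H_2: rank ker ∂_2 − rank ∂_3 = (10 − 10) − 0 = 0, and there is no ∂_3, so H_2 = 0.

H_2 = 0.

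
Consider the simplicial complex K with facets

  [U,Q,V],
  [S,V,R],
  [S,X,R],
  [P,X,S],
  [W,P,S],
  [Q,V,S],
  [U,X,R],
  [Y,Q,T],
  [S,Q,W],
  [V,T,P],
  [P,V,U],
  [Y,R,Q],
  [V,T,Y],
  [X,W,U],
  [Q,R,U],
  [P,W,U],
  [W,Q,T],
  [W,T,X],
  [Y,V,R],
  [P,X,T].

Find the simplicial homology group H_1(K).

H_1 ≅ Z ⊕ Z/2Z.

Order the vertices as P < Q < R < S < T < U < V < W < X < Y. Listing each simplex with vertices in this order, K has dimension 2 with simplices:

  0-simplices (10): P, Q, R, S, T, U, V, W, X, Y
  1-simplices (30): PS, PT, PU, PV, PW, PX, QR, QS, QT, QU, QV, QW, QY, RS, RU, RV, RX, RY, SV, SW, SX, TV, TW, TX, TY, UV, UW, UX, VY, WX
  2-simplices (20): PSW, PSX, PTV, PTX, PUV, PUW, QRU, QRY, QSV, QSW, QTW, QTY, QUV, RSV, RSX, RUX, RVY, TVY, TWX, UWX

so the chain groups are C_0 ≅ Z^10, C_1 ≅ Z^30, C_2 ≅ Z^20.

The boundary map ∂_1: C_1 → C_0 sends each edge [p,q] (with p < q) to q − p. For instance
  ∂QU = U − Q.
As a 10×30 matrix over Z this has rank 9, with invariant factors (1,1,1,1,1,1,1,1,1).

∂_2: C_2 → C_1 sends each 2-simplex [p,q,r] to [q,r] − [p,r] + [p,q]. For instance
  ∂QSV = SV − QV + QS,
  ∂QTY = TY − QY + QT.
The 30×20 boundary matrix has rank 20 and Smith normal form diag(1,1,1,1,1,1,1,1,1,1,1,1,1,1,1,1,1,1,1,2).

Now H_k = ker ∂_k / im ∂_{k+1}, so:

  H_1: rank ker ∂_1 − rank ∂_2 = (30 − 9) − 20 = 1, and ∂_2 has invariant factor 2 > 1, so H_1 = Z ⊕ Z/2Z.

(K is a triangulation of the Klein bottle.)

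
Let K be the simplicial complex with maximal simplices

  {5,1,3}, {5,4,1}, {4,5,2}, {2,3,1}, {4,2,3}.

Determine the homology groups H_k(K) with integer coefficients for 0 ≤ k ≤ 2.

H_0 = Z,  H_1 = Z,  H_2 = 0.

K has 5 vertices, 10 edges, 5 triangles.
rank ∂_0 = 0, rank ∂_1 = 4 ⇒ b_0 = 5 − 0 − 4 = 1; all invariant factors of ∂_1 are 1 so no torsion. So H_0 ≅ Z.
rank ∂_1 = 4, rank ∂_2 = 5 ⇒ b_1 = 10 − 4 − 5 = 1; all invariant factors of ∂_2 are 1 so no torsion. So H_1 ≅ Z.
rank ∂_2 = 5, rank ∂_3 = 0 ⇒ b_2 = 5 − 5 − 0 = 0. So H_2 ≅ 0.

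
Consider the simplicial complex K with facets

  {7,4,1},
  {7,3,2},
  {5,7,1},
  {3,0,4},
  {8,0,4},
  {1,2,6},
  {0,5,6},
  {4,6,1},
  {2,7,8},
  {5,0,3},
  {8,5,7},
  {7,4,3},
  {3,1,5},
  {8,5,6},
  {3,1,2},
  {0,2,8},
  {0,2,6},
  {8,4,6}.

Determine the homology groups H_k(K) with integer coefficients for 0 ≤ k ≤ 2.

H_0 = Z,  H_1 = Z × Z/2,  H_2 = 0.

Order the vertices as 0 < 1 < 2 < 3 < 4 < 5 < 6 < 7 < 8. Listing each simplex with vertices in this order, K has dimension 2 with simplices:

  0-simplices (9): [0], [1], [2], [3], [4], [5], [6], [7], [8]
  1-simplices (27): (27 of them)
  2-simplices (18): [0,2,6], [0,2,8], [0,3,4], [0,3,5], [0,4,8], [0,5,6], [1,2,3], [1,2,6], [1,3,5], [1,4,6], [1,4,7], [1,5,7], [2,3,7], [2,7,8], [3,4,7], [4,6,8], [5,6,8], [5,7,8]

so the chain groups are C_0 ≅ Z^9, C_1 ≅ Z^27, C_2 ≅ Z^18.

The boundary map ∂_1: C_1 → C_0 sends each edge [p,q] (with p < q) to q − p.
As a 9×27 matrix over Z this has rank 8, with invariant factors (1,1,1,1,1,1,1,1).

∂_2: C_2 → C_1 maps a triangle to the signed sum of its edges. For instance
  ∂[5,7,8] = [7,8] − [5,8] + [5,7],
  ∂[1,5,7] = [5,7] − [1,7] + [1,5].
The resulting 27×18 matrix has rank 18, and its Smith normal form has invariant factors (1,1,1,1,1,1,1,1,1,1,1,1,1,1,1,1,1,2).

Now H_k = ker ∂_k / im ∂_{k+1}, so:

  H_0: rank C_0 − rank ∂_1 = 9 − 8 = 1, and the invariant factors of ∂_1 are all 1, so H_0 ≅ Z.
  H_1: rank ker ∂_1 − rank ∂_2 = (27 − 8) − 18 = 1, and ∂_2 has invariant factor 2 > 1, so H_1 ≅ Z × Z/2.
  H_2: rank ker ∂_2 − rank ∂_3 = (18 − 18) − 0 = 0, and there is no ∂_3, so H_2 ≅ 0.

As a check, the Euler characteristic is 9 − 27 + 18 = 0, which agrees with 1 − 1 + 0 = 0.
(K is a triangulation of the Klein bottle.)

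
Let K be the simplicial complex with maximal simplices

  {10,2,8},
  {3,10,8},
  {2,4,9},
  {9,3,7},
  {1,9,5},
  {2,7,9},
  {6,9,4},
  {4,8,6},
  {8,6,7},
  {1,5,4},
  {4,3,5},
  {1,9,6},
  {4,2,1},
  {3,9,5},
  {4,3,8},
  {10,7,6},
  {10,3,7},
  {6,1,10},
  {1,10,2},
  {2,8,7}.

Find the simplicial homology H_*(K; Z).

Fix the vertex order 1 < 2 < 3 < 4 < 5 < 6 < 7 < 8 < 9 < 10 and write every simplex with vertices in increasing order. Then dim K = 2 and the simplices of K are:

  0-simplices (10): [1], [2], [3], [4], [5], [6], [7], [8], [9], [10]
  1-simplices (30): (30 of them)
  2-simplices (20): (20 of them)

giving chain groups C_0 ≅ Z^10, C_1 ≅ Z^30, C_2 ≅ Z^20.

The boundary map ∂_1: C_1 → C_0 maps an edge to its endpoints' difference, ∂[p,q] = q − p. For instance
  ∂[5,9] = [9] − [5].
As a 10×30 matrix over Z this has rank 9, with invariant factors (1,1,1,1,1,1,1,1,1).

∂_2: C_2 → C_1 sends each 2-simplex [p,q,r] to [q,r] − [p,r] + [p,q]. For instance
  ∂[6,7,10] = [7,10] − [6,10] + [6,7],
  ∂[3,8,10] = [8,10] − [3,10] + [3,8].
The resulting 30×20 matrix has rank 20, and its Smith normal form has invariant factors (1,1,1,1,1,1,1,1,1,1,1,1,1,1,1,1,1,1,1,2).

Now H_k = ker ∂_k / im ∂_{k+1}, so:

  H_0: rank C_0 − rank ∂_1 = 10 − 9 = 1, and the invariant factors of ∂_1 are all 1, so H_0 ≅ Z.
  H_1: rank ker ∂_1 − rank ∂_2 = (30 − 9) − 20 = 1, and ∂_2 has invariant factor 2 > 1, so H_1 ≅ Z ⊕ Z/2.
  H_2: rank ker ∂_2 − rank ∂_3 = (20 − 20) − 0 = 0, and there is no ∂_3, so H_2 ≅ 0.

H_0 ≅ Z,  H_1 ≅ Z ⊕ Z/2,  H_2 = 0.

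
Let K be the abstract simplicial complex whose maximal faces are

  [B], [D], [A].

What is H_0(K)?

Order the vertices as A < B < D. Listing each simplex with vertices in this order, K has dimension 0 with simplices:

  0-simplices (3): A, B, D

so the chain groups are C_0 ≅ Z^3.

Reading off H_k = ker ∂_k / im ∂_{k+1}:

  H_0: rank C_0 − rank ∂_1 = 3 − 0 = 3, and there is no ∂_1, so H_0 ≅ Z^3.

H_0 ≅ Z^3.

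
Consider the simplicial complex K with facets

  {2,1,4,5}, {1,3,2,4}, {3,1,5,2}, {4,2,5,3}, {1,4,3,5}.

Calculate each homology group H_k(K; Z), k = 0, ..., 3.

Fix the vertex order 1 < 2 < 3 < 4 < 5 and write every simplex with vertices in increasing order. Then dim K = 3 and the simplices of K are:

  0-simplices (5): [1], [2], [3], [4], [5]
  1-simplices (10): [1,2], [1,3], [1,4], [1,5], [2,3], [2,4], [2,5], [3,4], [3,5], [4,5]
  2-simplices (10): [1,2,3], [1,2,4], [1,2,5], [1,3,4], [1,3,5], [1,4,5], [2,3,4], [2,3,5], [2,4,5], [3,4,5]
  3-simplices (5): [1,2,3,4], [1,2,3,5], [1,2,4,5], [1,3,4,5], [2,3,4,5]

so the chain groups are C_0 ≅ Z^5, C_1 ≅ Z^10, C_2 ≅ Z^10, C_3 ≅ Z^5.

The boundary map ∂_1: C_1 → C_0 is given by ∂[p,q] = [q] − [p]. For instance
  ∂[2,4] = [4] − [2].
The 5×10 boundary matrix has rank 4 and Smith normal form diag(1,1,1,1).

The boundary map ∂_2: C_2 → C_1 sends each 2-simplex [p,q,r] to [q,r] − [p,r] + [p,q]. For instance
  ∂[2,3,5] = [3,5] − [2,5] + [2,3],
  ∂[1,4,5] = [4,5] − [1,5] + [1,4].
This gives a 10×10 integer matrix of rank 6; reducing to Smith normal form yields diagonal entries (1,1,1,1,1,1).

Boundary ∂_3: C_3 → C_2 sends each 3-simplex σ to the alternating sum Σ_i (−1)^i (σ with its i-th vertex removed). For instance
  ∂[1,2,3,5] = [2,3,5] − [1,3,5] + [1,2,5] − [1,2,3],
  ∂[2,3,4,5] = [3,4,5] − [2,4,5] + [2,3,5] − [2,3,4].
This gives a 10×5 integer matrix of rank 4; reducing to Smith normal form yields diagonal entries (1,1,1,1).

Now H_k = ker ∂_k / im ∂_{k+1}, so:

  H_0: rank C_0 − rank ∂_1 = 5 − 4 = 1, and the invariant factors of ∂_1 are all 1, so H_0 = Z.
  H_1: rank ker ∂_1 − rank ∂_2 = (10 − 4) − 6 = 0, and the invariant factors of ∂_2 are all 1, so H_1 = 0.
  H_2: rank ker ∂_2 − rank ∂_3 = (10 − 6) − 4 = 0, and the invariant factors of ∂_3 are all 1, so H_2 = 0.
  H_3: rank ker ∂_3 − rank ∂_4 = (5 − 4) − 0 = 1, and there is no ∂_4, so H_3 = Z.

(K is a triangulation of the 3-sphere S^3.)

H_0 = Z,  H_1 = 0,  H_2 = 0,  H_3 = Z.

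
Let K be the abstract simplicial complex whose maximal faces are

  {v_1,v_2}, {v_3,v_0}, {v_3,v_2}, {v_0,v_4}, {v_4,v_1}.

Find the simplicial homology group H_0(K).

H_0 ≅ Z.

We work with the vertex ordering v_0 < v_1 < v_2 < v_3 < v_4. The simplices of K, each written with vertices in increasing order, are:

  0-simplices (5): [v_0], [v_1], [v_2], [v_3], [v_4]
  1-simplices (5): [v_0,v_3], [v_0,v_4], [v_1,v_2], [v_1,v_4], [v_2,v_3]

Hence C_0 ≅ Z^5, C_1 ≅ Z^5.

∂_1: C_1 → C_0 is given by ∂[p,q] = [q] − [p].
As a 5×5 matrix over Z this has rank 4, with invariant factors (1,1,1,1).

Now H_k = ker ∂_k / im ∂_{k+1}, so:

  H_0: rank C_0 − rank ∂_1 = 5 − 4 = 1, and the invariant factors of ∂_1 are all 1, so H_0 = Z.

(K is a triangulation of the circle S^1.)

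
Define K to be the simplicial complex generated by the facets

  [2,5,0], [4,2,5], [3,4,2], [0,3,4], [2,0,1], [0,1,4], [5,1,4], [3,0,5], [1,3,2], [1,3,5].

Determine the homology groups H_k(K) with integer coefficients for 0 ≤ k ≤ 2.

H_0 = Z,  H_1 = Z/2Z,  H_2 = 0.

K has 6 vertices, 15 edges, 10 triangles.
rank ∂_0 = 0, rank ∂_1 = 5 ⇒ b_0 = 6 − 0 − 5 = 1; all invariant factors of ∂_1 are 1 so no torsion. So H_0 ≅ Z.
rank ∂_1 = 5, rank ∂_2 = 10 ⇒ b_1 = 15 − 5 − 10 = 0; ∂_2 has invariant factor(s) [2] giving torsion. So H_1 ≅ Z/2Z.
rank ∂_2 = 10, rank ∂_3 = 0 ⇒ b_2 = 10 − 10 − 0 = 0. So H_2 ≅ 0.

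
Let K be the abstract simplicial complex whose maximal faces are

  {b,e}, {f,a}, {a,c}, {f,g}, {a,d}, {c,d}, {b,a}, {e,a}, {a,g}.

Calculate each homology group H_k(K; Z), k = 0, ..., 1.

Order the vertices as a < b < c < d < e < f < g. Listing each simplex with vertices in this order, K has dimension 1 with simplices:

  0-simplices (7): a, b, c, d, e, f, g
  1-simplices (9): ab, ac, ad, ae, af, ag, be, cd, fg

giving chain groups C_0 ≅ Z^7, C_1 ≅ Z^9.

∂_1: C_1 → C_0 is given by ∂[p,q] = [q] − [p]. For instance
  ∂ag = g − a.
This gives a 7×9 integer matrix of rank 6; reducing to Smith normal form yields diagonal entries (1,1,1,1,1,1).

Computing H_k = (kernel of ∂_k) / (image of ∂_{k+1}):

  H_0: rank C_0 − rank ∂_1 = 7 − 6 = 1, and the invariant factors of ∂_1 are all 1, so H_0 = Z.
  H_1: rank ker ∂_1 − rank ∂_2 = (9 − 6) − 0 = 3, and there is no ∂_2, so H_1 = Z^3.

H_0 ≅ Z,  H_1 ≅ Z^3.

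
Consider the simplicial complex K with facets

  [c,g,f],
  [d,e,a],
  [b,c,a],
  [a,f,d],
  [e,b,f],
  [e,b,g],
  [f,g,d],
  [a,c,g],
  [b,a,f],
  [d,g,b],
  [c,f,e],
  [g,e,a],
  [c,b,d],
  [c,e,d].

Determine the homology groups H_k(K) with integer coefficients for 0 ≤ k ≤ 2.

H_0 ≅ Z,  H_1 ≅ Z^2,  H_2 ≅ Z.

We work with the vertex ordering a < b < c < d < e < f < g. The simplices of K, each written with vertices in increasing order, are:

  0-simplices (7): a, b, c, d, e, f, g
  1-simplices (21): ab, ac, ad, ae, af, ag, bc, bd, be, bf, bg, cd, ce, cf, cg, de, df, dg, ef, eg, fg
  2-simplices (14): abc, abf, acg, ade, adf, aeg, bcd, bdg, bef, beg, cde, cef, cfg, dfg

Hence C_0 ≅ Z^7, C_1 ≅ Z^21, C_2 ≅ Z^14.

The boundary map ∂_1: C_1 → C_0 maps an edge to its endpoints' difference, ∂[p,q] = q − p. For instance
  ∂cf = f − c.
The 7×21 boundary matrix has rank 6 and Smith normal form diag(1,1,1,1,1,1).

∂_2: C_2 → C_1 maps a triangle to the signed sum of its edges. For instance
  ∂bdg = dg − bg + bd,
  ∂beg = eg − bg + be.
The resulting 21×14 matrix has rank 13, and its Smith normal form has invariant factors (1,1,1,1,1,1,1,1,1,1,1,1,1).

Now H_k = ker ∂_k / im ∂_{k+1}, so:

  H_0: rank C_0 − rank ∂_1 = 7 − 6 = 1, and the invariant factors of ∂_1 are all 1, so H_0 ≅ Z.
  H_1: rank ker ∂_1 − rank ∂_2 = (21 − 6) − 13 = 2, and the invariant factors of ∂_2 are all 1, so H_1 ≅ Z^2.
  H_2: rank ker ∂_2 − rank ∂_3 = (14 − 13) − 0 = 1, and there is no ∂_3, so H_2 ≅ Z.

As a check, the Euler characteristic is 7 − 21 + 14 = 0, which agrees with 1 − 2 + 1 = 0.
(K is a triangulation of the torus T^2.)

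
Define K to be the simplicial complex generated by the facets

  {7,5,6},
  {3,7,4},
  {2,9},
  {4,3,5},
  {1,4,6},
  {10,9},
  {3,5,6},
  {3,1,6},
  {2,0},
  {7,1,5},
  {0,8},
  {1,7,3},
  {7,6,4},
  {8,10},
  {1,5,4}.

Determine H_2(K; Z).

Order the vertices as 0 < 1 < 2 < 3 < 4 < 5 < 6 < 7 < 8 < 9 < 10. Listing each simplex with vertices in this order, K has dimension 2 with simplices:

  0-simplices (11): [0], [1], [2], [3], [4], [5], [6], [7], [8], [9], [10]
  1-simplices (20): [0,2], [0,8], [1,3], [1,4], [1,5], [1,6], [1,7], [2,9], [3,4], [3,5], [3,6], [3,7], [4,5], [4,6], [4,7], [5,6], [5,7], [6,7], [8,10], [9,10]
  2-simplices (10): [1,3,6], [1,3,7], [1,4,5], [1,4,6], [1,5,7], [3,4,5], [3,4,7], [3,5,6], [4,6,7], [5,6,7]

Hence C_0 ≅ Z^11, C_1 ≅ Z^20, C_2 ≅ Z^10.

∂_1: C_1 → C_0 sends each edge [p,q] (with p < q) to q − p. For instance
  ∂[5,7] = [7] − [5].
As a 11×20 matrix over Z this has rank 9, with invariant factors (1,1,1,1,1,1,1,1,1).

Boundary ∂_2: C_2 → C_1 acts by ∂[p,q,r] = [q,r] − [p,r] + [p,q]. For instance
  ∂[3,4,7] = [4,7] − [3,7] + [3,4],
  ∂[5,6,7] = [6,7] − [5,7] + [5,6].
The resulting 20×10 matrix has rank 10, and its Smith normal form has invariant factors (1,1,1,1,1,1,1,1,1,2).

Reading off H_k = ker ∂_k / im ∂_{k+1}:

  H_2: rank ker ∂_2 − rank ∂_3 = (10 − 10) − 0 = 0, and there is no ∂_3, so H_2 ≅ 0.

H_2 = 0.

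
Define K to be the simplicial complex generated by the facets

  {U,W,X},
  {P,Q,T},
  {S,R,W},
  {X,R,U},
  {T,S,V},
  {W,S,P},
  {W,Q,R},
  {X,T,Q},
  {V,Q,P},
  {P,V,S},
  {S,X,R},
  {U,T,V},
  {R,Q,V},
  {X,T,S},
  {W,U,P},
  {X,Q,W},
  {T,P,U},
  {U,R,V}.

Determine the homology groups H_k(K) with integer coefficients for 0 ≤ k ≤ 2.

H_0 ≅ Z,  H_1 ≅ Z ⊕ Z/2Z,  H_2 = 0.

K has 9 vertices, 27 edges, 18 triangles.
rank ∂_0 = 0, rank ∂_1 = 8 ⇒ b_0 = 9 − 0 − 8 = 1; all invariant factors of ∂_1 are 1 so no torsion. So H_0 ≅ Z.
rank ∂_1 = 8, rank ∂_2 = 18 ⇒ b_1 = 27 − 8 − 18 = 1; ∂_2 has invariant factor(s) [2] giving torsion. So H_1 ≅ Z ⊕ Z/2Z.
rank ∂_2 = 18, rank ∂_3 = 0 ⇒ b_2 = 18 − 18 − 0 = 0. So H_2 ≅ 0.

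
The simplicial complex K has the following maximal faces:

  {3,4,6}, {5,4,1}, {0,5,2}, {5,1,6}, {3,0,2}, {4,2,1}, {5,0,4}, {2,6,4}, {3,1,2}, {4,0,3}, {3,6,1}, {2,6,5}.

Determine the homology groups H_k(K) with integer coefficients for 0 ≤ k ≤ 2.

Order the vertices as 0 < 1 < 2 < 3 < 4 < 5 < 6. Listing each simplex with vertices in this order, K has dimension 2 with simplices:

  0-simplices (7): [0], [1], [2], [3], [4], [5], [6]
  1-simplices (18): [0,2], [0,3], [0,4], [0,5], [1,2], [1,3], [1,4], [1,5], [1,6], [2,3], [2,4], [2,5], [2,6], [3,4], [3,6], [4,5], [4,6], [5,6]
  2-simplices (12): [0,2,3], [0,2,5], [0,3,4], [0,4,5], [1,2,3], [1,2,4], [1,3,6], [1,4,5], [1,5,6], [2,4,6], [2,5,6], [3,4,6]

Hence C_0 ≅ Z^7, C_1 ≅ Z^18, C_2 ≅ Z^12.

Boundary ∂_1: C_1 → C_0 maps an edge to its endpoints' difference, ∂[p,q] = q − p. For instance
  ∂[0,3] = [3] − [0].
As a 7×18 matrix over Z this has rank 6, with invariant factors (1,1,1,1,1,1).

The boundary map ∂_2: C_2 → C_1 acts by ∂[p,q,r] = [q,r] − [p,r] + [p,q]. For instance
  ∂[0,2,3] = [2,3] − [0,3] + [0,2],
  ∂[2,4,6] = [4,6] − [2,6] + [2,4].
This gives a 18×12 integer matrix of rank 12; reducing to Smith normal form yields diagonal entries (1,1,1,1,1,1,1,1,1,1,1,2).

Computing H_k = (kernel of ∂_k) / (image of ∂_{k+1}):

  H_0: rank C_0 − rank ∂_1 = 7 − 6 = 1, and the invariant factors of ∂_1 are all 1, so H_0 = Z.
  H_1: rank ker ∂_1 − rank ∂_2 = (18 − 6) − 12 = 0, and ∂_2 has invariant factor 2 > 1, so H_1 = Z_2.
  H_2: rank ker ∂_2 − rank ∂_3 = (12 − 12) − 0 = 0, and there is no ∂_3, so H_2 = 0.

H_0 ≅ Z,  H_1 ≅ Z_2,  H_2 = 0.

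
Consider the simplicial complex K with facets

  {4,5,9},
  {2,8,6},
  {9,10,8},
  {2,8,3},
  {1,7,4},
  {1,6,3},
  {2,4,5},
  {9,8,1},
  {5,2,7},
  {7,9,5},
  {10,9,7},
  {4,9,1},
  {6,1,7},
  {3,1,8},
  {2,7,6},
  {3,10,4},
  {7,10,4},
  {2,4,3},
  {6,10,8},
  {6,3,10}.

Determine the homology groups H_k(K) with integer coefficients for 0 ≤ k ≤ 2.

Take the total order 1 < 2 < 3 < 4 < 5 < 6 < 7 < 8 < 9 < 10 on the vertex set. Then K (dimension 2) consists of the simplices:

  0-simplices (10): [1], [2], [3], [4], [5], [6], [7], [8], [9], [10]
  1-simplices (30): (30 of them)
  2-simplices (20): (20 of them)

so the chain groups are C_0 ≅ Z^10, C_1 ≅ Z^30, C_2 ≅ Z^20.

∂_1: C_1 → C_0 sends each edge [p,q] (with p < q) to q − p. For instance
  ∂[5,7] = [7] − [5].
The resulting 10×30 matrix has rank 9, and its Smith normal form has invariant factors (1,1,1,1,1,1,1,1,1).

Boundary ∂_2: C_2 → C_1 maps a triangle to the signed sum of its edges. For instance
  ∂[8,9,10] = [9,10] − [8,10] + [8,9],
  ∂[2,6,7] = [6,7] − [2,7] + [2,6].
The 30×20 boundary matrix has rank 20 and Smith normal form diag(1,1,1,1,1,1,1,1,1,1,1,1,1,1,1,1,1,1,1,2).

Now H_k = ker ∂_k / im ∂_{k+1}, so:

  H_0: rank C_0 − rank ∂_1 = 10 − 9 = 1, and the invariant factors of ∂_1 are all 1, so H_0 = Z.
  H_1: rank ker ∂_1 − rank ∂_2 = (30 − 9) − 20 = 1, and ∂_2 has invariant factor 2 > 1, so H_1 = Z ⊕ Z/2.
  H_2: rank ker ∂_2 − rank ∂_3 = (20 − 20) − 0 = 0, and there is no ∂_3, so H_2 = 0.

H_0 = Z,  H_1 = Z ⊕ Z/2,  H_2 = 0.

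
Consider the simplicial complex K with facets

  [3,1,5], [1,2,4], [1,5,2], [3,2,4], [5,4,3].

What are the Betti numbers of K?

b_0 = 1, b_1 = 1, b_2 = 0.

Fix the vertex order 1 < 2 < 3 < 4 < 5 and write every simplex with vertices in increasing order. Then dim K = 2 and the simplices of K are:

  0-simplices (5): [1], [2], [3], [4], [5]
  1-simplices (10): [1,2], [1,3], [1,4], [1,5], [2,3], [2,4], [2,5], [3,4], [3,5], [4,5]
  2-simplices (5): [1,2,4], [1,2,5], [1,3,5], [2,3,4], [3,4,5]

Hence C_0 ≅ Z^5, C_1 ≅ Z^10, C_2 ≅ Z^5.

∂_1: C_1 → C_0 maps an edge to its endpoints' difference, ∂[p,q] = q − p.
This gives a 5×10 integer matrix of rank 4; reducing to Smith normal form yields diagonal entries (1,1,1,1).

∂_2: C_2 → C_1 maps a triangle to the signed sum of its edges. For instance
  ∂[1,3,5] = [3,5] − [1,5] + [1,3],
  ∂[1,2,5] = [2,5] − [1,5] + [1,2].
The 10×5 boundary matrix has rank 5 and Smith normal form diag(1,1,1,1,1).

From H_k ≅ ker(∂_k) / im(∂_{k+1}) we obtain:

  H_0: rank C_0 − rank ∂_1 = 5 − 4 = 1, and the invariant factors of ∂_1 are all 1, so H_0 = Z.
  H_1: rank ker ∂_1 − rank ∂_2 = (10 − 4) − 5 = 1, and the invariant factors of ∂_2 are all 1, so H_1 = Z.
  H_2: rank ker ∂_2 − rank ∂_3 = (5 − 5) − 0 = 0, and there is no ∂_3, so H_2 = 0.

As a check, the Euler characteristic is 5 − 10 + 5 = 0, which agrees with 1 − 1 + 0 = 0.

Hence the Betti numbers are b_0 = 1, b_1 = 1, b_2 = 0.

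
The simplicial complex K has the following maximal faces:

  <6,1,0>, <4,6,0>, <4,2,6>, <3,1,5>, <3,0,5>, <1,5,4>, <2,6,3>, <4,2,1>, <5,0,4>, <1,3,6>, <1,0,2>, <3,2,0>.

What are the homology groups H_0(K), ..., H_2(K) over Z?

We work with the vertex ordering 0 < 1 < 2 < 3 < 4 < 5 < 6. The simplices of K, each written with vertices in increasing order, are:

  0-simplices (7): [0], [1], [2], [3], [4], [5], [6]
  1-simplices (18): [0,1], [0,2], [0,3], [0,4], [0,5], [0,6], [1,2], [1,3], [1,4], [1,5], [1,6], [2,3], [2,4], [2,6], [3,5], [3,6], [4,5], [4,6]
  2-simplices (12): [0,1,2], [0,1,6], [0,2,3], [0,3,5], [0,4,5], [0,4,6], [1,2,4], [1,3,5], [1,3,6], [1,4,5], [2,3,6], [2,4,6]

giving chain groups C_0 ≅ Z^7, C_1 ≅ Z^18, C_2 ≅ Z^12.

∂_1: C_1 → C_0 maps an edge to its endpoints' difference, ∂[p,q] = q − p. For instance
  ∂[3,6] = [6] − [3].
The resulting 7×18 matrix has rank 6, and its Smith normal form has invariant factors (1,1,1,1,1,1).

Boundary ∂_2: C_2 → C_1 acts by ∂[p,q,r] = [q,r] − [p,r] + [p,q]. For instance
  ∂[2,4,6] = [4,6] − [2,6] + [2,4],
  ∂[1,3,6] = [3,6] − [1,6] + [1,3].
The 18×12 boundary matrix has rank 12 and Smith normal form diag(1,1,1,1,1,1,1,1,1,1,1,2).

Reading off H_k = ker ∂_k / im ∂_{k+1}:

  H_0: rank C_0 − rank ∂_1 = 7 − 6 = 1, and the invariant factors of ∂_1 are all 1, so H_0 = Z.
  H_1: rank ker ∂_1 − rank ∂_2 = (18 − 6) − 12 = 0, and ∂_2 has invariant factor 2 > 1, so H_1 = Z/2.
  H_2: rank ker ∂_2 − rank ∂_3 = (12 − 12) − 0 = 0, and there is no ∂_3, so H_2 = 0.

H_0 ≅ Z,  H_1 ≅ Z/2,  H_2 = 0.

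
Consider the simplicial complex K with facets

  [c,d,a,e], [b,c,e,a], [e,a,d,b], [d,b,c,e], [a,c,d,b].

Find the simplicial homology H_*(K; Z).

H_0 = Z,  H_1 = 0,  H_2 = 0,  H_3 = Z.

Take the total order a < b < c < d < e on the vertex set. Then K (dimension 3) consists of the simplices:

  0-simplices (5): a, b, c, d, e
  1-simplices (10): ab, ac, ad, ae, bc, bd, be, cd, ce, de
  2-simplices (10): abc, abd, abe, acd, ace, ade, bcd, bce, bde, cde
  3-simplices (5): abcd, abce, abde, acde, bcde

Hence C_0 ≅ Z^5, C_1 ≅ Z^10, C_2 ≅ Z^10, C_3 ≅ Z^5.

∂_1: C_1 → C_0 is given by ∂[p,q] = [q] − [p]. For instance
  ∂ae = e − a.
As a 5×10 matrix over Z this has rank 4, with invariant factors (1,1,1,1).

The boundary map ∂_2: C_2 → C_1 acts by ∂[p,q,r] = [q,r] − [p,r] + [p,q]. For instance
  ∂ade = de − ae + ad,
  ∂acd = cd − ad + ac.
The resulting 10×10 matrix has rank 6, and its Smith normal form has invariant factors (1,1,1,1,1,1).

∂_3: C_3 → C_2 sends each 3-simplex σ to the alternating sum Σ_i (−1)^i (σ with its i-th vertex removed). For instance
  ∂abde = bde − ade + abe − abd,
  ∂abcd = bcd − acd + abd − abc.
This gives a 10×5 integer matrix of rank 4; reducing to Smith normal form yields diagonal entries (1,1,1,1).

From H_k ≅ ker(∂_k) / im(∂_{k+1}) we obtain:

  H_0: rank C_0 − rank ∂_1 = 5 − 4 = 1, and the invariant factors of ∂_1 are all 1, so H_0 ≅ Z.
  H_1: rank ker ∂_1 − rank ∂_2 = (10 − 4) − 6 = 0, and the invariant factors of ∂_2 are all 1, so H_1 ≅ 0.
  H_2: rank ker ∂_2 − rank ∂_3 = (10 − 6) − 4 = 0, and the invariant factors of ∂_3 are all 1, so H_2 ≅ 0.
  H_3: rank ker ∂_3 − rank ∂_4 = (5 − 4) − 0 = 1, and there is no ∂_4, so H_3 ≅ Z.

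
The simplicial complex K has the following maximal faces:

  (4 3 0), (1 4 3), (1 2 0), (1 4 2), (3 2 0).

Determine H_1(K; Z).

Order the vertices as 0 < 1 < 2 < 3 < 4. Listing each simplex with vertices in this order, K has dimension 2 with simplices:

  0-simplices (5): [0], [1], [2], [3], [4]
  1-simplices (10): [0,1], [0,2], [0,3], [0,4], [1,2], [1,3], [1,4], [2,3], [2,4], [3,4]
  2-simplices (5): [0,1,2], [0,2,3], [0,3,4], [1,2,4], [1,3,4]

giving chain groups C_0 ≅ Z^5, C_1 ≅ Z^10, C_2 ≅ Z^5.

Boundary ∂_1: C_1 → C_0 is given by ∂[p,q] = [q] − [p]. For instance
  ∂[0,2] = [2] − [0].
This gives a 5×10 integer matrix of rank 4; reducing to Smith normal form yields diagonal entries (1,1,1,1).

Boundary ∂_2: C_2 → C_1 maps a triangle to the signed sum of its edges. For instance
  ∂[0,1,2] = [1,2] − [0,2] + [0,1],
  ∂[1,2,4] = [2,4] − [1,4] + [1,2].
The resulting 10×5 matrix has rank 5, and its Smith normal form has invariant factors (1,1,1,1,1).

From H_k ≅ ker(∂_k) / im(∂_{k+1}) we obtain:

  H_1: rank ker ∂_1 − rank ∂_2 = (10 − 4) − 5 = 1, and the invariant factors of ∂_2 are all 1, so H_1 ≅ Z.

H_1 ≅ Z.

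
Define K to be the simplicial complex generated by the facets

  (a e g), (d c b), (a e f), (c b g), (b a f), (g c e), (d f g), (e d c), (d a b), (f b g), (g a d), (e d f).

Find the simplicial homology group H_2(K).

K has 7 vertices, 18 edges, 12 triangles.
rank ∂_2 = 12, rank ∂_3 = 0 ⇒ b_2 = 12 − 12 − 0 = 0. So H_2 ≅ 0.

H_2 = 0.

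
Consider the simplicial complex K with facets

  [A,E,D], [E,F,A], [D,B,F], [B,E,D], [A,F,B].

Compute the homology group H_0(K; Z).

Order the vertices as A < B < D < E < F. Listing each simplex with vertices in this order, K has dimension 2 with simplices:

  0-simplices (5): A, B, D, E, F
  1-simplices (10): AB, AD, AE, AF, BD, BE, BF, DE, DF, EF
  2-simplices (5): ABF, ADE, AEF, BDE, BDF

giving chain groups C_0 ≅ Z^5, C_1 ≅ Z^10, C_2 ≅ Z^5.

Boundary ∂_1: C_1 → C_0 maps an edge to its endpoints' difference, ∂[p,q] = q − p. For instance
  ∂AE = E − A.
The resulting 5×10 matrix has rank 4, and its Smith normal form has invariant factors (1,1,1,1).

Boundary ∂_2: C_2 → C_1 sends each 2-simplex [p,q,r] to [q,r] − [p,r] + [p,q]. For instance
  ∂ABF = BF − AF + AB,
  ∂BDF = DF − BF + BD.
The 10×5 boundary matrix has rank 5 and Smith normal form diag(1,1,1,1,1).

Now H_k = ker ∂_k / im ∂_{k+1}, so:

  H_0: rank C_0 − rank ∂_1 = 5 − 4 = 1, and the invariant factors of ∂_1 are all 1, so H_0 ≅ Z.

H_0 ≅ Z.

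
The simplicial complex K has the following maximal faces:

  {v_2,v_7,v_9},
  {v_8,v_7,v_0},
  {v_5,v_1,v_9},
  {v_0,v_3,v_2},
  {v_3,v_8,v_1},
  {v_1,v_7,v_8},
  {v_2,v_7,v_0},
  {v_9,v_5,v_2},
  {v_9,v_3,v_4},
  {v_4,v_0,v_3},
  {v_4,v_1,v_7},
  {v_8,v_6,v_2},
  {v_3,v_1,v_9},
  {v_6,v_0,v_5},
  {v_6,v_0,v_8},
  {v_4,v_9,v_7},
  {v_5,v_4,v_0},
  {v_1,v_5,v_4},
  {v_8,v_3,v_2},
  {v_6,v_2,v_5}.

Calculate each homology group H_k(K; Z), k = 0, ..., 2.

H_0 = Z,  H_1 = Z × Z/2,  H_2 = 0.

K has 10 vertices, 30 edges, 20 triangles.
rank ∂_0 = 0, rank ∂_1 = 9 ⇒ b_0 = 10 − 0 − 9 = 1; all invariant factors of ∂_1 are 1 so no torsion. So H_0 ≅ Z.
rank ∂_1 = 9, rank ∂_2 = 20 ⇒ b_1 = 30 − 9 − 20 = 1; ∂_2 has invariant factor(s) [2] giving torsion. So H_1 ≅ Z × Z/2.
rank ∂_2 = 20, rank ∂_3 = 0 ⇒ b_2 = 20 − 20 − 0 = 0. So H_2 ≅ 0.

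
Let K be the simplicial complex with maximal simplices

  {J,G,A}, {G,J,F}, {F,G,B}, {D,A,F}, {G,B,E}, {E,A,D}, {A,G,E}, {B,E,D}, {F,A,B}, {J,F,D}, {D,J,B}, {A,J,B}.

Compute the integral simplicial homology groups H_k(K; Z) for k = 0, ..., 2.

H_0 ≅ Z,  H_1 ≅ Z/2,  H_2 = 0.

Take the total order A < B < D < E < F < G < J on the vertex set. Then K (dimension 2) consists of the simplices:

  0-simplices (7): A, B, D, E, F, G, J
  1-simplices (18): AB, AD, AE, AF, AG, AJ, BD, BE, BF, BG, BJ, DE, DF, DJ, EG, FG, FJ, GJ
  2-simplices (12): ABF, ABJ, ADE, ADF, AEG, AGJ, BDE, BDJ, BEG, BFG, DFJ, FGJ

giving chain groups C_0 ≅ Z^7, C_1 ≅ Z^18, C_2 ≅ Z^12.

∂_1: C_1 → C_0 is given by ∂[p,q] = [q] − [p].
This gives a 7×18 integer matrix of rank 6; reducing to Smith normal form yields diagonal entries (1,1,1,1,1,1).

∂_2: C_2 → C_1 sends each 2-simplex [p,q,r] to [q,r] − [p,r] + [p,q]. For instance
  ∂ABF = BF − AF + AB,
  ∂AGJ = GJ − AJ + AG.
The resulting 18×12 matrix has rank 12, and its Smith normal form has invariant factors (1,1,1,1,1,1,1,1,1,1,1,2).

From H_k ≅ ker(∂_k) / im(∂_{k+1}) we obtain:

  H_0: rank C_0 − rank ∂_1 = 7 − 6 = 1, and the invariant factors of ∂_1 are all 1, so H_0 = Z.
  H_1: rank ker ∂_1 − rank ∂_2 = (18 − 6) − 12 = 0, and ∂_2 has invariant factor 2 > 1, so H_1 = Z/2.
  H_2: rank ker ∂_2 − rank ∂_3 = (12 − 12) − 0 = 0, and there is no ∂_3, so H_2 = 0.

As a check, the Euler characteristic is 7 − 18 + 12 = 1, which agrees with 1 − 0 + 0 = 1.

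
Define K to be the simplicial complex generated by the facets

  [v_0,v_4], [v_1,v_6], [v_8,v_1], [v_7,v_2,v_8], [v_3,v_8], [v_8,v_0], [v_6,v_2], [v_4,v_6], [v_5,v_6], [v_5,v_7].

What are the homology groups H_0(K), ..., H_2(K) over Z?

Fix the vertex order v_0 < v_1 < v_2 < v_3 < v_4 < v_5 < v_6 < v_7 < v_8 and write every simplex with vertices in increasing order. Then dim K = 2 and the simplices of K are:

  0-simplices (9): [v_0], [v_1], [v_2], [v_3], [v_4], [v_5], [v_6], [v_7], [v_8]
  1-simplices (12): [v_0,v_4], [v_0,v_8], [v_1,v_6], [v_1,v_8], [v_2,v_6], [v_2,v_7], [v_2,v_8], [v_3,v_8], [v_4,v_6], [v_5,v_6], [v_5,v_7], [v_7,v_8]
  2-simplices (1): [v_2,v_7,v_8]

so the chain groups are C_0 ≅ Z^9, C_1 ≅ Z^12, C_2 ≅ Z^1.

Boundary ∂_1: C_1 → C_0 is given by ∂[p,q] = [q] − [p]. For instance
  ∂[v_1,v_6] = [v_6] − [v_1].
The resulting 9×12 matrix has rank 8, and its Smith normal form has invariant factors (1,1,1,1,1,1,1,1).

Boundary ∂_2: C_2 → C_1 maps a triangle to the signed sum of its edges. For instance
  ∂[v_2,v_7,v_8] = [v_7,v_8] − [v_2,v_8] + [v_2,v_7].
As a 12×1 matrix over Z this has rank 1, with invariant factors (1).

From H_k ≅ ker(∂_k) / im(∂_{k+1}) we obtain:

  H_0: rank C_0 − rank ∂_1 = 9 − 8 = 1, and the invariant factors of ∂_1 are all 1, so H_0 = Z.
  H_1: rank ker ∂_1 − rank ∂_2 = (12 − 8) − 1 = 3, and the invariant factors of ∂_2 are all 1, so H_1 = Z^3.
  H_2: rank ker ∂_2 − rank ∂_3 = (1 − 1) − 0 = 0, and there is no ∂_3, so H_2 = 0.

H_0 = Z,  H_1 = Z^3,  H_2 = 0.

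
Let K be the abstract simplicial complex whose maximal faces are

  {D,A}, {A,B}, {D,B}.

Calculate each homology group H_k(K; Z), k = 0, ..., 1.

H_0 ≅ Z,  H_1 ≅ Z.

Fix the vertex order A < B < D and write every simplex with vertices in increasing order. Then dim K = 1 and the simplices of K are:

  0-simplices (3): A, B, D
  1-simplices (3): AB, AD, BD

Hence C_0 ≅ Z^3, C_1 ≅ Z^3.

∂_1: C_1 → C_0 is given by ∂[p,q] = [q] − [p].
The resulting 3×3 matrix has rank 2, and its Smith normal form has invariant factors (1,1).

Now H_k = ker ∂_k / im ∂_{k+1}, so:

  H_0: rank C_0 − rank ∂_1 = 3 − 2 = 1, and the invariant factors of ∂_1 are all 1, so H_0 ≅ Z.
  H_1: rank ker ∂_1 − rank ∂_2 = (3 − 2) − 0 = 1, and there is no ∂_2, so H_1 ≅ Z.

As a check, the Euler characteristic is 3 − 3 = 0, which agrees with 1 − 1 = 0.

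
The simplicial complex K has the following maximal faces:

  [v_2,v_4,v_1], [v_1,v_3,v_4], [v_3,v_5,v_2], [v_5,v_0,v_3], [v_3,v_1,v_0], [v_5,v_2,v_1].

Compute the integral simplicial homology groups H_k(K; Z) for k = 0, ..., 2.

H_0 ≅ Z,  H_1 ≅ Z,  H_2 = 0.

Fix the vertex order v_0 < v_1 < v_2 < v_3 < v_4 < v_5 and write every simplex with vertices in increasing order. Then dim K = 2 and the simplices of K are:

  0-simplices (6): [v_0], [v_1], [v_2], [v_3], [v_4], [v_5]
  1-simplices (12): [v_0,v_1], [v_0,v_3], [v_0,v_5], [v_1,v_2], [v_1,v_3], [v_1,v_4], [v_1,v_5], [v_2,v_3], [v_2,v_4], [v_2,v_5], [v_3,v_4], [v_3,v_5]
  2-simplices (6): [v_0,v_1,v_3], [v_0,v_3,v_5], [v_1,v_2,v_4], [v_1,v_2,v_5], [v_1,v_3,v_4], [v_2,v_3,v_5]

so the chain groups are C_0 ≅ Z^6, C_1 ≅ Z^12, C_2 ≅ Z^6.

Boundary ∂_1: C_1 → C_0 is given by ∂[p,q] = [q] − [p].
As a 6×12 matrix over Z this has rank 5, with invariant factors (1,1,1,1,1).

The boundary map ∂_2: C_2 → C_1 maps a triangle to the signed sum of its edges. For instance
  ∂[v_0,v_1,v_3] = [v_1,v_3] − [v_0,v_3] + [v_0,v_1],
  ∂[v_1,v_2,v_5] = [v_2,v_5] − [v_1,v_5] + [v_1,v_2].
The 12×6 boundary matrix has rank 6 and Smith normal form diag(1,1,1,1,1,1).

Reading off H_k = ker ∂_k / im ∂_{k+1}:

  H_0: rank C_0 − rank ∂_1 = 6 − 5 = 1, and the invariant factors of ∂_1 are all 1, so H_0 ≅ Z.
  H_1: rank ker ∂_1 − rank ∂_2 = (12 − 5) − 6 = 1, and the invariant factors of ∂_2 are all 1, so H_1 ≅ Z.
  H_2: rank ker ∂_2 − rank ∂_3 = (6 − 6) − 0 = 0, and there is no ∂_3, so H_2 ≅ 0.

As a check, the Euler characteristic is 6 − 12 + 6 = 0, which agrees with 1 − 1 + 0 = 0.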